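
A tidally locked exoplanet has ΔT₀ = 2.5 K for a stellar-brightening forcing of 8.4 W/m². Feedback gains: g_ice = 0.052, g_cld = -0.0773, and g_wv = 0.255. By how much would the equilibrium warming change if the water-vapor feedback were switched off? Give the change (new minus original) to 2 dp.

-0.81 K

Original: g = 0.2297, ΔT = 2.5/(1−0.2297) = 3.2455 K.
Without water-vapor: g' = -0.0253, ΔT' = 2.5/(1+0.0253) = 2.4383 K.
Change = 2.4383 − 3.2455 = -0.81 K.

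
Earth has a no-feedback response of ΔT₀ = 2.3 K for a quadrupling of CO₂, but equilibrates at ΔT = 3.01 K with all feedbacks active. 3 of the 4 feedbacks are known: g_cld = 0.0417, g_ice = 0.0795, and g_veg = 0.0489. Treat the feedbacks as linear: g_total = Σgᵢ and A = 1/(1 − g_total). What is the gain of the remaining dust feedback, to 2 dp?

Amplification A = ΔT/ΔT₀ = 3.01/2.3 = 1.309.
Total gain g = 1 − 1/A = 1 − 1/1.309 = 0.2361.
Known gains sum to 0.0417 + 0.0795 + 0.0489 = 0.1701.
g_dust = 0.2361 − 0.1701 = 0.07.

0.07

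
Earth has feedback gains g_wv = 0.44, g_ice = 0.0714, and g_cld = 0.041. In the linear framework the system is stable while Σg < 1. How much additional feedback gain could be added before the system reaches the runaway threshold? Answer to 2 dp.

0.45

Current total gain = 0.44 + 0.0714 + 0.041 = 0.5524.
Margin to runaway = 1 − 0.5524 = 0.45.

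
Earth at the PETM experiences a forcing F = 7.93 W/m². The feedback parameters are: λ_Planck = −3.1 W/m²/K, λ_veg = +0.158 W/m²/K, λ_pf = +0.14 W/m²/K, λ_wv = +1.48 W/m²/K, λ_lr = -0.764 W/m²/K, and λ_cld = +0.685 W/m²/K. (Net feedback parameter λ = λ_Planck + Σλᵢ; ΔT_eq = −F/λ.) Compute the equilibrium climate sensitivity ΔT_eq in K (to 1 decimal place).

5.7 K

Net feedback parameter λ = (−3.1) + (+0.158) + (+0.14) + (+1.48) + (-0.764) + (+0.685) = -1.401 W/m²/K.
ΔT = −F/λ = −7.93/(-1.401) = 5.7 K.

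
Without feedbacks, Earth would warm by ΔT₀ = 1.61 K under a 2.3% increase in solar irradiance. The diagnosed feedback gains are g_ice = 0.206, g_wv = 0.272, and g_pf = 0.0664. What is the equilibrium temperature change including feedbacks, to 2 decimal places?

Total gain g = 0.206 + 0.272 + 0.0664 = 0.5444.
Amplification A = 1/(1 − 0.5444) = 2.195.
ΔT = 1.61 × 2.195 = 3.53 K.

3.53 K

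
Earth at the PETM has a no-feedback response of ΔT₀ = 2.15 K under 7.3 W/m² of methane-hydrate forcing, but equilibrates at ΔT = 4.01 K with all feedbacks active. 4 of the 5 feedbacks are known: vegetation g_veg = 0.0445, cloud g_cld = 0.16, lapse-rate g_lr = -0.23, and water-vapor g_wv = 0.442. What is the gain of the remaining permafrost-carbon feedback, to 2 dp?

0.05

Amplification A = ΔT/ΔT₀ = 4.01/2.15 = 1.865.
Total gain g = 1 − 1/A = 1 − 1/1.865 = 0.4638.
Known gains sum to 0.0445 + 0.16 − 0.23 + 0.442 = 0.4165.
g_pf = 0.4638 − 0.4165 = 0.05.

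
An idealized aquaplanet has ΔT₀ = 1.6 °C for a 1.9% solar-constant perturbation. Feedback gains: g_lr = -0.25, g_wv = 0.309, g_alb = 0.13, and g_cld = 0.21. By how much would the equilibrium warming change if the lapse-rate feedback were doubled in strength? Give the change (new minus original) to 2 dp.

-0.78 °C

Original: g = 0.399, ΔT = 1.6/(1−0.399) = 2.6622 °C.
With doubled lapse-rate: g' = 0.149, ΔT' = 1.6/(1−0.149) = 1.8801 °C.
Change = 1.8801 − 2.6622 = -0.78 °C.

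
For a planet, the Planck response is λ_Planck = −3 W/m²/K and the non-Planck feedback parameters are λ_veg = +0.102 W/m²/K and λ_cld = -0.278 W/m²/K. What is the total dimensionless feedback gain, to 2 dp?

-0.06

Convert to gains: g_veg = 0.102/3 = 0.034; g_cld = -0.278/3 = -0.09267.
Total gain g = -0.05867.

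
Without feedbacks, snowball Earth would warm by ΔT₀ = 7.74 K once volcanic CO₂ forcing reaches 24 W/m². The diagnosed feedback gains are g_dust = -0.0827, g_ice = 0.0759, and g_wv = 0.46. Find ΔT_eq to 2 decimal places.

14.16 K

Total gain g = -0.0827 + 0.0759 + 0.46 = 0.4532.
Amplification A = 1/(1 − 0.4532) = 1.829.
ΔT = 7.74 × 1.829 = 14.16 K.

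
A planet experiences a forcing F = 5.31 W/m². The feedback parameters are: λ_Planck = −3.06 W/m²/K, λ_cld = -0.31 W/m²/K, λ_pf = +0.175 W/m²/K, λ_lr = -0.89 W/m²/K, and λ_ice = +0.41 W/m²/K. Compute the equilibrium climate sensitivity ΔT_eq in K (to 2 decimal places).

Net feedback parameter λ = (−3.06) + (-0.31) + (+0.175) + (-0.89) + (+0.41) = -3.675 W/m²/K.
ΔT = −F/λ = −5.31/(-3.675) = 1.44 K.

1.44 K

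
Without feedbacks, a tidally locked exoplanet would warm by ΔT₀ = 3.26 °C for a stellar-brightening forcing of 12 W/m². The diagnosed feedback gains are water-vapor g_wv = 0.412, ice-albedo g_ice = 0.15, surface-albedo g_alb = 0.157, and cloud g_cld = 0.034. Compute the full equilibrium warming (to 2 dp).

13.20 °C

Total gain g = 0.412 + 0.15 + 0.157 + 0.034 = 0.753.
Amplification A = 1/(1 − 0.753) = 4.049.
ΔT = 3.26 × 4.049 = 13.20 °C.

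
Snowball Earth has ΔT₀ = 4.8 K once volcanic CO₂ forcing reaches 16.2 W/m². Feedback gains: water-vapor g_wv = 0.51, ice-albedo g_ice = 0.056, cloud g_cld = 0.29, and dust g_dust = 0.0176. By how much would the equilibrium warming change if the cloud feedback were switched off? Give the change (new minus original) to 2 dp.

-26.45 K

Original: g = 0.8736, ΔT = 4.8/(1−0.8736) = 37.9747 K.
Without cloud: g' = 0.5836, ΔT' = 4.8/(1−0.5836) = 11.5274 K.
Change = 11.5274 − 37.9747 = -26.45 K.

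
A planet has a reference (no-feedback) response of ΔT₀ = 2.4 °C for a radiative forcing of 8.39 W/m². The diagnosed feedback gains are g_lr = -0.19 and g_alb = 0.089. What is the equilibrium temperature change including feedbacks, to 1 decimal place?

Total gain g = -0.19 + 0.089 = -0.101.
Amplification A = 1/(1 + 0.101) = 0.9083.
ΔT = 2.4 × 0.9083 = 2.2 °C.

2.2 °C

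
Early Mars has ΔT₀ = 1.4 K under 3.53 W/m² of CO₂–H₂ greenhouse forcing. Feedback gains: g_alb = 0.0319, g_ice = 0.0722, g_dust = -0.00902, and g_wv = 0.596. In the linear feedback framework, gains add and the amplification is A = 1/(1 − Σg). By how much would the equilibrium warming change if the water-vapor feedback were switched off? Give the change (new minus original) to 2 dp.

-2.98 K

Original: g = 0.69108, ΔT = 1.4/(1−0.69108) = 4.5319 K.
Without water-vapor: g' = 0.09508, ΔT' = 1.4/(1−0.09508) = 1.5471 K.
Change = 1.5471 − 4.5319 = -2.98 K.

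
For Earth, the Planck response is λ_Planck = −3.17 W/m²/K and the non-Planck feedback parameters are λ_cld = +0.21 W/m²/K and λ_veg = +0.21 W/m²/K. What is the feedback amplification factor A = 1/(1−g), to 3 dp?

1.153

Convert to gains: g_cld = 0.21/3.17 = 0.06625; g_veg = 0.21/3.17 = 0.06625.
Total gain g = 0.1325.
A = 1/(1 − 0.1325) = 1.153.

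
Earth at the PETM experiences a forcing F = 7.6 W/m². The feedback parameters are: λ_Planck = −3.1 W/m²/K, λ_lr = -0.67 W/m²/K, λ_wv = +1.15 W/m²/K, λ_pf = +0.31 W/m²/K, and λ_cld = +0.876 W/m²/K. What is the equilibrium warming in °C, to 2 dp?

5.30 °C

Net feedback parameter λ = (−3.1) + (-0.67) + (+1.15) + (+0.31) + (+0.876) = -1.434 W/m²/K.
ΔT = −F/λ = −7.6/(-1.434) = 5.30 °C.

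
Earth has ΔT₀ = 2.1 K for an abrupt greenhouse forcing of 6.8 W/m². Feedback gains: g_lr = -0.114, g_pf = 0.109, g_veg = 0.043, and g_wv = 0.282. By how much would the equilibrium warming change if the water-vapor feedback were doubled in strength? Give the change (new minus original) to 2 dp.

2.19 K

Original: g = 0.32, ΔT = 2.1/(1−0.32) = 3.0882 K.
With doubled water-vapor: g' = 0.602, ΔT' = 2.1/(1−0.602) = 5.2764 K.
Change = 5.2764 − 3.0882 = 2.19 K.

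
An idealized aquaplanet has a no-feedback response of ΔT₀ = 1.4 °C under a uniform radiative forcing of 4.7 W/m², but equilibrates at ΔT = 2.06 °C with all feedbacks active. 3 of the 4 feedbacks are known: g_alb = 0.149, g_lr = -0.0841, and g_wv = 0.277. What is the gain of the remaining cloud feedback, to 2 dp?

-0.02

Amplification A = ΔT/ΔT₀ = 2.06/1.4 = 1.471.
Total gain g = 1 − 1/A = 1 − 1/1.471 = 0.3202.
Known gains sum to 0.149 − 0.0841 + 0.277 = 0.3419.
g_cld = 0.3202 − 0.3419 = -0.02.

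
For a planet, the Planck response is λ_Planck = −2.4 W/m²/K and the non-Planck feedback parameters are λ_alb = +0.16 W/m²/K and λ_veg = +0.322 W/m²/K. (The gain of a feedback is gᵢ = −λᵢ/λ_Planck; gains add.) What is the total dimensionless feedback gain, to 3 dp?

Convert to gains: g_alb = 0.16/2.4 = 0.06667; g_veg = 0.322/2.4 = 0.1342.
Total gain g = 0.20087.

0.201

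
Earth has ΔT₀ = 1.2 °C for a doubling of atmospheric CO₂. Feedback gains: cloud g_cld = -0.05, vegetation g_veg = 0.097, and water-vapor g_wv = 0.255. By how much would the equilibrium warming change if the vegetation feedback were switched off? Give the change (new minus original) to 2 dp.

Original: g = 0.302, ΔT = 1.2/(1−0.302) = 1.7192 °C.
Without vegetation: g' = 0.205, ΔT' = 1.2/(1−0.205) = 1.5094 °C.
Change = 1.5094 − 1.7192 = -0.21 °C.

-0.21 °C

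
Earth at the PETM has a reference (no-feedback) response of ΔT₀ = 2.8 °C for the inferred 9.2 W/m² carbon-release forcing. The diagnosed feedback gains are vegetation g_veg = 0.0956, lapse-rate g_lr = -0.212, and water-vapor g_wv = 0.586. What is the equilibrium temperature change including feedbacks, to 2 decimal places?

Total gain g = 0.0956 − 0.212 + 0.586 = 0.4696.
Amplification A = 1/(1 − 0.4696) = 1.885.
ΔT = 2.8 × 1.885 = 5.28 °C.

5.28 °C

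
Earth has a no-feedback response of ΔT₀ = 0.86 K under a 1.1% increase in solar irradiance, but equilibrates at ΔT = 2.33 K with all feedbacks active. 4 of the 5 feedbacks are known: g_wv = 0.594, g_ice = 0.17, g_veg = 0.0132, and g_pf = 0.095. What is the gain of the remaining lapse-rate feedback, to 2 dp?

Amplification A = ΔT/ΔT₀ = 2.33/0.86 = 2.709.
Total gain g = 1 − 1/A = 1 − 1/2.709 = 0.6309.
Known gains sum to 0.594 + 0.17 + 0.0132 + 0.095 = 0.8722.
g_lr = 0.6309 − 0.8722 = -0.24.

-0.24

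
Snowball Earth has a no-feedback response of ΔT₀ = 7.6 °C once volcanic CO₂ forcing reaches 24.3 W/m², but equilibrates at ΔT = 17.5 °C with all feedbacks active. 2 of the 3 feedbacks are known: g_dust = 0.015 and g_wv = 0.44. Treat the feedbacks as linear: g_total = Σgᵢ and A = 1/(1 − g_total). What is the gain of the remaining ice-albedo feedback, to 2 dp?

0.11

Amplification A = ΔT/ΔT₀ = 17.5/7.6 = 2.303.
Total gain g = 1 − 1/A = 1 − 1/2.303 = 0.5658.
Known gains sum to 0.015 + 0.44 = 0.455.
g_ice = 0.5658 − 0.455 = 0.11.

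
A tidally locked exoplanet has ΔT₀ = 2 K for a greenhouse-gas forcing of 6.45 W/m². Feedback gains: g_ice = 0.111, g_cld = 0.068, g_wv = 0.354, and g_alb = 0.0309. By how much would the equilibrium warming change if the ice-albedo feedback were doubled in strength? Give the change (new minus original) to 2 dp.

Original: g = 0.5639, ΔT = 2/(1−0.5639) = 4.5861 K.
With doubled ice-albedo: g' = 0.6749, ΔT' = 2/(1−0.6749) = 6.1520 K.
Change = 6.1520 − 4.5861 = 1.57 K.

1.57 K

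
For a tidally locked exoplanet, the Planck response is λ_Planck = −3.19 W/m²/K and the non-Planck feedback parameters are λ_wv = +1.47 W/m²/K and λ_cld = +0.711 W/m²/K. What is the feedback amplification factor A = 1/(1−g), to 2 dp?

3.16

Convert to gains: g_wv = 1.47/3.19 = 0.4608; g_cld = 0.711/3.19 = 0.2229.
Total gain g = 0.6837.
A = 1/(1 − 0.6837) = 3.16.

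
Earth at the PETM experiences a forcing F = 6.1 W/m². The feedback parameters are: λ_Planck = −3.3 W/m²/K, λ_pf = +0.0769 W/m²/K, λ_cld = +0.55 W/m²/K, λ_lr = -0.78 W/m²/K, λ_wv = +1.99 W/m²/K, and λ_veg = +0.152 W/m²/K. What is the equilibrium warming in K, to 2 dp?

4.65 K

Net feedback parameter λ = (−3.3) + (+0.0769) + (+0.55) + (-0.78) + (+1.99) + (+0.152) = -1.3111 W/m²/K.
ΔT = −F/λ = −6.1/(-1.3111) = 4.65 K.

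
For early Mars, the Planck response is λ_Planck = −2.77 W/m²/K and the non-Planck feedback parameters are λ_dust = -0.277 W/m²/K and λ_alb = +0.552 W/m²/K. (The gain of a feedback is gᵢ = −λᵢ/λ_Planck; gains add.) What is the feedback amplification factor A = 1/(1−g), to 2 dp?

1.11

Convert to gains: g_dust = -0.277/2.77 = -0.1; g_alb = 0.552/2.77 = 0.1993.
Total gain g = 0.0993.
A = 1/(1 − 0.0993) = 1.11.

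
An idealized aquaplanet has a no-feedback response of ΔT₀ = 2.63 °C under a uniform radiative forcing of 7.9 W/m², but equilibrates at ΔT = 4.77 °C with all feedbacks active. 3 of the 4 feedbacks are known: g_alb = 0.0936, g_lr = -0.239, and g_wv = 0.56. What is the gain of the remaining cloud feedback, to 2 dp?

Amplification A = ΔT/ΔT₀ = 4.77/2.63 = 1.814.
Total gain g = 1 − 1/A = 1 − 1/1.814 = 0.4487.
Known gains sum to 0.0936 − 0.239 + 0.56 = 0.4146.
g_cld = 0.4487 − 0.4146 = 0.03.

0.03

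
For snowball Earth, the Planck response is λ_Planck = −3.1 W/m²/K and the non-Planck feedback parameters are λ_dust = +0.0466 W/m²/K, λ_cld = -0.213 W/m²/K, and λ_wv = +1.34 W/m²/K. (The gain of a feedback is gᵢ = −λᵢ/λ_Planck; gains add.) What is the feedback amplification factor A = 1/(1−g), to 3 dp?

Convert to gains: g_dust = 0.0466/3.1 = 0.01503; g_cld = -0.213/3.1 = -0.06871; g_wv = 1.34/3.1 = 0.4323.
Total gain g = 0.37862.
A = 1/(1 − 0.37862) = 1.609.

1.609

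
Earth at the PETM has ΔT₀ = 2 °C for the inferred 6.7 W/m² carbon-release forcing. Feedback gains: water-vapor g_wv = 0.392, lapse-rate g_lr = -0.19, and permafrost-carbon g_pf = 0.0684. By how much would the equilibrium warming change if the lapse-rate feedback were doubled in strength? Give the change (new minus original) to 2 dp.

-0.57 °C

Original: g = 0.2704, ΔT = 2/(1−0.2704) = 2.7412 °C.
With doubled lapse-rate: g' = 0.0804, ΔT' = 2/(1−0.0804) = 2.1749 °C.
Change = 2.1749 − 2.7412 = -0.57 °C.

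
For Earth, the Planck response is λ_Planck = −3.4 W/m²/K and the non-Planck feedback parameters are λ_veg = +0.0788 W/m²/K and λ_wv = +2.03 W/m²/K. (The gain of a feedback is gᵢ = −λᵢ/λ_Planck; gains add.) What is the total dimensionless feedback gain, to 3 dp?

0.620

Convert to gains: g_veg = 0.0788/3.4 = 0.02318; g_wv = 2.03/3.4 = 0.5971.
Total gain g = 0.62028.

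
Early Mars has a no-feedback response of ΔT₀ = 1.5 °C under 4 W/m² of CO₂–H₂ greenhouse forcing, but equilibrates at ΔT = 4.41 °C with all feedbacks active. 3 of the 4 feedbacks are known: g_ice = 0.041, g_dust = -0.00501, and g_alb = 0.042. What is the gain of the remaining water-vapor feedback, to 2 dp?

0.58

Amplification A = ΔT/ΔT₀ = 4.41/1.5 = 2.94.
Total gain g = 1 − 1/A = 1 − 1/2.94 = 0.6599.
Known gains sum to 0.041 − 0.00501 + 0.042 = 0.07799.
g_wv = 0.6599 − 0.07799 = 0.58.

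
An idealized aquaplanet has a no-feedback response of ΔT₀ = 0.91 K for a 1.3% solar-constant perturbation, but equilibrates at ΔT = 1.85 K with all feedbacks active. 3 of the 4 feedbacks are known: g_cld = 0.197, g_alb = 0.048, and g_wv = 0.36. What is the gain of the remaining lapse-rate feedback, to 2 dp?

-0.10

Amplification A = ΔT/ΔT₀ = 1.85/0.91 = 2.033.
Total gain g = 1 − 1/A = 1 − 1/2.033 = 0.5081.
Known gains sum to 0.197 + 0.048 + 0.36 = 0.605.
g_lr = 0.5081 − 0.605 = -0.10.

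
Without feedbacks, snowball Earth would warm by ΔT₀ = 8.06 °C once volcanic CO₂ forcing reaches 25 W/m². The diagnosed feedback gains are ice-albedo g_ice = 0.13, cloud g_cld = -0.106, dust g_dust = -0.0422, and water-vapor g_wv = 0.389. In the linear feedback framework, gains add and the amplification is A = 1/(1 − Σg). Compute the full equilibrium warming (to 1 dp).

Total gain g = 0.13 − 0.106 − 0.0422 + 0.389 = 0.3708.
Amplification A = 1/(1 − 0.3708) = 1.589.
ΔT = 8.06 × 1.589 = 12.8 °C.

12.8 °C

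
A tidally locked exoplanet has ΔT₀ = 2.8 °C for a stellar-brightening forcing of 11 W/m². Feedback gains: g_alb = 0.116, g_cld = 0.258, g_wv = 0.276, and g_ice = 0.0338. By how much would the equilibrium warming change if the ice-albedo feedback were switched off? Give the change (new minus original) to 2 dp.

Original: g = 0.6838, ΔT = 2.8/(1−0.6838) = 8.8552 °C.
Without ice-albedo: g' = 0.65, ΔT' = 2.8/(1−0.65) = 8.0000 °C.
Change = 8.0000 − 8.8552 = -0.86 °C.

-0.86 °C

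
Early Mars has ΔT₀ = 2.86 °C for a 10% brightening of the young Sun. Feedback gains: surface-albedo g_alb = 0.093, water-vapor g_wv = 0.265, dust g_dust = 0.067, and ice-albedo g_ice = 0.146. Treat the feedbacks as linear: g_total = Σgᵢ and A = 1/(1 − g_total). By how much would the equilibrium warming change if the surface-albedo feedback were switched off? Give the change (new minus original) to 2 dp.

-1.19 °C

Original: g = 0.571, ΔT = 2.86/(1−0.571) = 6.6667 °C.
Without surface-albedo: g' = 0.478, ΔT' = 2.86/(1−0.478) = 5.4789 °C.
Change = 5.4789 − 6.6667 = -1.19 °C.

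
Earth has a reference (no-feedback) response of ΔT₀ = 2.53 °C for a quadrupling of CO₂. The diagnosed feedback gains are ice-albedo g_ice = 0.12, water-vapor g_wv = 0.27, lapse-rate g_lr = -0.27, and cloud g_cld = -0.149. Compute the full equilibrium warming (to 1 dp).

2.5 °C

Total gain g = 0.12 + 0.27 − 0.27 − 0.149 = -0.029.
Amplification A = 1/(1 + 0.029) = 0.9718.
ΔT = 2.53 × 0.9718 = 2.5 °C.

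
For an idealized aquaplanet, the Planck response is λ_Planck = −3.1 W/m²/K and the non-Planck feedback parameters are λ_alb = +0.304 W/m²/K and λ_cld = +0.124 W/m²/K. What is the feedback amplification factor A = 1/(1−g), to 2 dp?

1.16

Convert to gains: g_alb = 0.304/3.1 = 0.09806; g_cld = 0.124/3.1 = 0.04.
Total gain g = 0.13806.
A = 1/(1 − 0.13806) = 1.16.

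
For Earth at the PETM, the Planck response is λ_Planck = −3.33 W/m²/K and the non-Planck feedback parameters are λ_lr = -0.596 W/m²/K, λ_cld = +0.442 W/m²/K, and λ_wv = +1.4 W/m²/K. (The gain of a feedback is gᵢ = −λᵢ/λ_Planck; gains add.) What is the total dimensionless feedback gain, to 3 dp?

Convert to gains: g_lr = -0.596/3.33 = -0.179; g_cld = 0.442/3.33 = 0.1327; g_wv = 1.4/3.33 = 0.4204.
Total gain g = 0.3741.

0.374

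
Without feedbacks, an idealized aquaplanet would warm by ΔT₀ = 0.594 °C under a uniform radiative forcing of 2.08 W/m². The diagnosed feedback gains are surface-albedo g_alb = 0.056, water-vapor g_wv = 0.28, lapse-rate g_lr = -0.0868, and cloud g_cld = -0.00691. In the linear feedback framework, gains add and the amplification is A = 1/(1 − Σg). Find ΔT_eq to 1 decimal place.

0.8 °C

Total gain g = 0.056 + 0.28 − 0.0868 − 0.00691 = 0.24229.
Amplification A = 1/(1 − 0.24229) = 1.32.
ΔT = 0.594 × 1.32 = 0.8 °C.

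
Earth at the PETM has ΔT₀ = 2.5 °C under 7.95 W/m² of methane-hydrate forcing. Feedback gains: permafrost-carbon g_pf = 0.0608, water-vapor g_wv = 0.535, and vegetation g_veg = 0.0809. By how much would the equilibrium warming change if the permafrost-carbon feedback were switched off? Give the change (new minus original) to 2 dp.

Original: g = 0.6767, ΔT = 2.5/(1−0.6767) = 7.7328 °C.
Without permafrost-carbon: g' = 0.6159, ΔT' = 2.5/(1−0.6159) = 6.5087 °C.
Change = 6.5087 − 7.7328 = -1.22 °C.

-1.22 °C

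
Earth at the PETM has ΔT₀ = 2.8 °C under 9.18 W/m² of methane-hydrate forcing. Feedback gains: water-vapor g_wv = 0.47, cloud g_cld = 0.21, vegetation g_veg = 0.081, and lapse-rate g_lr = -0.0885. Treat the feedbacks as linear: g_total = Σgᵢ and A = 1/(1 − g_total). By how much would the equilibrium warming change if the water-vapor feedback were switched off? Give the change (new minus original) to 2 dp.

-5.04 °C

Original: g = 0.6725, ΔT = 2.8/(1−0.6725) = 8.5496 °C.
Without water-vapor: g' = 0.2025, ΔT' = 2.8/(1−0.2025) = 3.5110 °C.
Change = 3.5110 − 8.5496 = -5.04 °C.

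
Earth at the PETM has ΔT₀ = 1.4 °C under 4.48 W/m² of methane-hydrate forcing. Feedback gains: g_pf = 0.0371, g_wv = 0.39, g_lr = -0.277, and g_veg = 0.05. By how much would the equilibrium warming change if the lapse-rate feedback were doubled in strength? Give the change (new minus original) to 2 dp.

-0.45 °C

Original: g = 0.2001, ΔT = 1.4/(1−0.2001) = 1.7502 °C.
With doubled lapse-rate: g' = -0.0769, ΔT' = 1.4/(1+0.0769) = 1.3000 °C.
Change = 1.3000 − 1.7502 = -0.45 °C.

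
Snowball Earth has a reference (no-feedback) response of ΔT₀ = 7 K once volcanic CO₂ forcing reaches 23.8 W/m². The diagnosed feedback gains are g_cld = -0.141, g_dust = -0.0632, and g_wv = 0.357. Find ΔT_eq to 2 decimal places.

8.26 K

Total gain g = -0.141 − 0.0632 + 0.357 = 0.1528.
Amplification A = 1/(1 − 0.1528) = 1.18.
ΔT = 7 × 1.18 = 8.26 K.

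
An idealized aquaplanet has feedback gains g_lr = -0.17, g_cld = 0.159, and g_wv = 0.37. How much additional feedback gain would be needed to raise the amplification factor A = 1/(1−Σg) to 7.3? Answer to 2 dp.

0.50

Current total gain = 0.359.
Target gain for A = 7.3: g* = 1 − 1/7.3 = 0.863.
Additional gain needed = 0.863 − 0.359 = 0.50.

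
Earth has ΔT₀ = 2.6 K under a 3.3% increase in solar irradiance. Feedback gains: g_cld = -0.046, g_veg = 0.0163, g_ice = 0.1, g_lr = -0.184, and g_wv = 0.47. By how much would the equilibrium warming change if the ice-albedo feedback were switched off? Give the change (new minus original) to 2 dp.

Original: g = 0.3563, ΔT = 2.6/(1−0.3563) = 4.0391 K.
Without ice-albedo: g' = 0.2563, ΔT' = 2.6/(1−0.2563) = 3.4960 K.
Change = 3.4960 − 4.0391 = -0.54 K.

-0.54 K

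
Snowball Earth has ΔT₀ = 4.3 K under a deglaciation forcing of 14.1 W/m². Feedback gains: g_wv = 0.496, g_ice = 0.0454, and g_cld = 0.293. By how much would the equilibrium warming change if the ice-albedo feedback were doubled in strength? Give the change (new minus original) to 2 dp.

9.81 K

Original: g = 0.8344, ΔT = 4.3/(1−0.8344) = 25.9662 K.
With doubled ice-albedo: g' = 0.8798, ΔT' = 4.3/(1−0.8798) = 35.7737 K.
Change = 35.7737 − 25.9662 = 9.81 K.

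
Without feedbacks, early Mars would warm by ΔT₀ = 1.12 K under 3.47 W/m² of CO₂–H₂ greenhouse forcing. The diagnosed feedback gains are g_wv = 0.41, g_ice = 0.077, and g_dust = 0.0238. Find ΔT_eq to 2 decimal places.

Total gain g = 0.41 + 0.077 + 0.0238 = 0.5108.
Amplification A = 1/(1 − 0.5108) = 2.044.
ΔT = 1.12 × 2.044 = 2.29 K.

2.29 K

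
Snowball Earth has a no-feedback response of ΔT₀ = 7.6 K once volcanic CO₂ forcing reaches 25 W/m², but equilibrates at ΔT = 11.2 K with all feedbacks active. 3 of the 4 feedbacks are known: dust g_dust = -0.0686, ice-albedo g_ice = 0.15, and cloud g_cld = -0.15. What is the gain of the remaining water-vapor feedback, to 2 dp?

Amplification A = ΔT/ΔT₀ = 11.2/7.6 = 1.474.
Total gain g = 1 − 1/A = 1 − 1/1.474 = 0.3216.
Known gains sum to -0.0686 + 0.15 − 0.15 = -0.0686.
g_wv = 0.3216 + 0.0686 = 0.39.

0.39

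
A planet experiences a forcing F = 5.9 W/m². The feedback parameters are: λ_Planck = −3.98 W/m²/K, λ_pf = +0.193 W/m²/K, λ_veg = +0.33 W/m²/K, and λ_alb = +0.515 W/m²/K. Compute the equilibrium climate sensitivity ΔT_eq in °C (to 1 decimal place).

Net feedback parameter λ = (−3.98) + (+0.193) + (+0.33) + (+0.515) = -2.942 W/m²/K.
ΔT = −F/λ = −5.9/(-2.942) = 2.0 °C.

2.0 °C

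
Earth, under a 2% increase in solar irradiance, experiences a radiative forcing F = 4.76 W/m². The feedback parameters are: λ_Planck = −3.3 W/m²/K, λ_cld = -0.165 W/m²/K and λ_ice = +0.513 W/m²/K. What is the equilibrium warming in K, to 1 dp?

Net feedback parameter λ = (−3.3) + (-0.165) + (+0.513) = -2.952 W/m²/K.
ΔT = −F/λ = −4.76/(-2.952) = 1.6 K.

1.6 K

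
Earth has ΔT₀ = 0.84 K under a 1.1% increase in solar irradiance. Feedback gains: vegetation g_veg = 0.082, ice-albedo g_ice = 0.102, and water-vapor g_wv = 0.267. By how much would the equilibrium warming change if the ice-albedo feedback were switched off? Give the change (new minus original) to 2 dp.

Original: g = 0.451, ΔT = 0.84/(1−0.451) = 1.5301 K.
Without ice-albedo: g' = 0.349, ΔT' = 0.84/(1−0.349) = 1.2903 K.
Change = 1.2903 − 1.5301 = -0.24 K.

-0.24 K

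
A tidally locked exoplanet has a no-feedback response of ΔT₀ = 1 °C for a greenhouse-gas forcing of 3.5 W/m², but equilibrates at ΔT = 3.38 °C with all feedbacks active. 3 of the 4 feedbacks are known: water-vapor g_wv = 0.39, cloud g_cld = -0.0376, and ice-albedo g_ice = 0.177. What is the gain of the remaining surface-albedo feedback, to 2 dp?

0.17

Amplification A = ΔT/ΔT₀ = 3.38/1 = 3.38.
Total gain g = 1 − 1/A = 1 − 1/3.38 = 0.7041.
Known gains sum to 0.39 − 0.0376 + 0.177 = 0.5294.
g_alb = 0.7041 − 0.5294 = 0.17.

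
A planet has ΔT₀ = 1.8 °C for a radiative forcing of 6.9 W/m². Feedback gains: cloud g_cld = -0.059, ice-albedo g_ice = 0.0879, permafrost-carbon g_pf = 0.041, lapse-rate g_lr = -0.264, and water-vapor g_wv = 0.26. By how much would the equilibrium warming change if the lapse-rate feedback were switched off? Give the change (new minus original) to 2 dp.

0.76 °C

Original: g = 0.0659, ΔT = 1.8/(1−0.0659) = 1.9270 °C.
Without lapse-rate: g' = 0.3299, ΔT' = 1.8/(1−0.3299) = 2.6862 °C.
Change = 2.6862 − 1.9270 = 0.76 °C.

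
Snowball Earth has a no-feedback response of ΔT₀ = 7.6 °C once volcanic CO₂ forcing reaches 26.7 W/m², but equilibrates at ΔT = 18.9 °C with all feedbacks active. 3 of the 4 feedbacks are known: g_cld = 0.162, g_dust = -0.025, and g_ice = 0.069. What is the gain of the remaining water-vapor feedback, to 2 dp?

0.39

Amplification A = ΔT/ΔT₀ = 18.9/7.6 = 2.487.
Total gain g = 1 − 1/A = 1 − 1/2.487 = 0.5979.
Known gains sum to 0.162 − 0.025 + 0.069 = 0.206.
g_wv = 0.5979 − 0.206 = 0.39.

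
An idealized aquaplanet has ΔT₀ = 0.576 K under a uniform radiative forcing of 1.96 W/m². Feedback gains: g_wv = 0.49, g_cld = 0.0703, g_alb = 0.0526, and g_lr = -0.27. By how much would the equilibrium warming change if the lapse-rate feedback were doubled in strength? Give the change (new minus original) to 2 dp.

Original: g = 0.3429, ΔT = 0.576/(1−0.3429) = 0.8766 K.
With doubled lapse-rate: g' = 0.0729, ΔT' = 0.576/(1−0.0729) = 0.6213 K.
Change = 0.6213 − 0.8766 = -0.26 K.

-0.26 K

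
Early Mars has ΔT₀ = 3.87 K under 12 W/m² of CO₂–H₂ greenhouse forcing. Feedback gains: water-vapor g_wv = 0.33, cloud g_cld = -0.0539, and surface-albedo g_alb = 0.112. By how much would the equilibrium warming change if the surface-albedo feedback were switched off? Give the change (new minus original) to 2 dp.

-0.98 K

Original: g = 0.3881, ΔT = 3.87/(1−0.3881) = 6.3246 K.
Without surface-albedo: g' = 0.2761, ΔT' = 3.87/(1−0.2761) = 5.3460 K.
Change = 5.3460 − 6.3246 = -0.98 K.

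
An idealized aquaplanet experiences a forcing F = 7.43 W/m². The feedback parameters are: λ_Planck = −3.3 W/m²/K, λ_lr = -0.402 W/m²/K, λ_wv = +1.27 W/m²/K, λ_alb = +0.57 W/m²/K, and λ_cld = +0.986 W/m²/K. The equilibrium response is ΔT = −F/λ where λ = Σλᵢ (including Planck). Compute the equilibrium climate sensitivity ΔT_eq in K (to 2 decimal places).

Net feedback parameter λ = (−3.3) + (-0.402) + (+1.27) + (+0.57) + (+0.986) = -0.876 W/m²/K.
ΔT = −F/λ = −7.43/(-0.876) = 8.48 K.

8.48 K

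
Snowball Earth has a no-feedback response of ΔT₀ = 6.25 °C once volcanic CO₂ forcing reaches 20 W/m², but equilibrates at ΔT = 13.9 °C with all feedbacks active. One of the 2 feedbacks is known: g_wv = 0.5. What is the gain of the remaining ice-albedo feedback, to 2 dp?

0.05

Amplification A = ΔT/ΔT₀ = 13.9/6.25 = 2.224.
Total gain g = 1 − 1/A = 1 − 1/2.224 = 0.5504.
The known gain is 0.5.
g_ice = 0.5504 − 0.5 = 0.05.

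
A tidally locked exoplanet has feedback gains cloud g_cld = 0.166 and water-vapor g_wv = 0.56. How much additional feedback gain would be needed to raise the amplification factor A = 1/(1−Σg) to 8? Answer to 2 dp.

0.15

Current total gain = 0.726.
Target gain for A = 8: g* = 1 − 1/8 = 0.875.
Additional gain needed = 0.875 − 0.726 = 0.15.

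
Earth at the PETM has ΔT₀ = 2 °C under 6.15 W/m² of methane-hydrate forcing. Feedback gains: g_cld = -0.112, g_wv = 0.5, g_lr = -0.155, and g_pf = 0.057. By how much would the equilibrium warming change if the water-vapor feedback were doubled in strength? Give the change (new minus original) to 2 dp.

Original: g = 0.29, ΔT = 2/(1−0.29) = 2.8169 °C.
With doubled water-vapor: g' = 0.79, ΔT' = 2/(1−0.79) = 9.5238 °C.
Change = 9.5238 − 2.8169 = 6.71 °C.

6.71 °C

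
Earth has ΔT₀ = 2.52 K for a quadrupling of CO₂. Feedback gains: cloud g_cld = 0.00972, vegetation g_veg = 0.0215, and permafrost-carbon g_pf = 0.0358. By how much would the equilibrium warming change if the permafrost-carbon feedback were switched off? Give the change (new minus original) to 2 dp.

-0.10 K

Original: g = 0.06702, ΔT = 2.52/(1−0.06702) = 2.7010 K.
Without permafrost-carbon: g' = 0.03122, ΔT' = 2.52/(1−0.03122) = 2.6012 K.
Change = 2.6012 − 2.7010 = -0.10 K.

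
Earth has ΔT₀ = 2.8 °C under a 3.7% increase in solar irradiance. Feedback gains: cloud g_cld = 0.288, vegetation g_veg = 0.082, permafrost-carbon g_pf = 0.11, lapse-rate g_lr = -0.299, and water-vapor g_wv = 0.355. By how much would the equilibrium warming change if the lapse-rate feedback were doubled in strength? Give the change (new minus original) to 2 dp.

Original: g = 0.536, ΔT = 2.8/(1−0.536) = 6.0345 °C.
With doubled lapse-rate: g' = 0.237, ΔT' = 2.8/(1−0.237) = 3.6697 °C.
Change = 3.6697 − 6.0345 = -2.36 °C.

-2.36 °C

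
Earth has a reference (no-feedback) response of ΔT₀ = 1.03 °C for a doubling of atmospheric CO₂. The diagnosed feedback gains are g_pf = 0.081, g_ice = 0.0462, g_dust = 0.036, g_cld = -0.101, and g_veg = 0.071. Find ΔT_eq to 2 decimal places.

1.19 °C

Total gain g = 0.081 + 0.0462 + 0.036 − 0.101 + 0.071 = 0.1332.
Amplification A = 1/(1 − 0.1332) = 1.154.
ΔT = 1.03 × 1.154 = 1.19 °C.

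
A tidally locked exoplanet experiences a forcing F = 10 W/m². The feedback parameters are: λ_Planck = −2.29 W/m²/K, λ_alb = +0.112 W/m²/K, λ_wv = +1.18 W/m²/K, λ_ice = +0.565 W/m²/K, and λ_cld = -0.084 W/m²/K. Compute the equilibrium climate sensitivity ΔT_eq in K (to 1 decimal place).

Net feedback parameter λ = (−2.29) + (+0.112) + (+1.18) + (+0.565) + (-0.084) = -0.517 W/m²/K.
ΔT = −F/λ = −10/(-0.517) = 19.3 K.

19.3 K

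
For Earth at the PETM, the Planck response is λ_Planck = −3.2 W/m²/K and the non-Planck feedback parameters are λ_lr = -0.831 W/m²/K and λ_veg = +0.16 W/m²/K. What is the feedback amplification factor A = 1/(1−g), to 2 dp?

0.83

Convert to gains: g_lr = -0.831/3.2 = -0.2597; g_veg = 0.16/3.2 = 0.05.
Total gain g = -0.2097.
A = 1/(1 + 0.2097) = 0.83.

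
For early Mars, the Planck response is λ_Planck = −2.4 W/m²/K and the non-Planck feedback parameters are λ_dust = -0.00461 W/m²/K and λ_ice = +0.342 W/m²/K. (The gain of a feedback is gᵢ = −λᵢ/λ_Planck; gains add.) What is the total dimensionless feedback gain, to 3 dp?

Convert to gains: g_dust = -0.00461/2.4 = -0.001921; g_ice = 0.342/2.4 = 0.1425.
Total gain g = 0.140579.

0.141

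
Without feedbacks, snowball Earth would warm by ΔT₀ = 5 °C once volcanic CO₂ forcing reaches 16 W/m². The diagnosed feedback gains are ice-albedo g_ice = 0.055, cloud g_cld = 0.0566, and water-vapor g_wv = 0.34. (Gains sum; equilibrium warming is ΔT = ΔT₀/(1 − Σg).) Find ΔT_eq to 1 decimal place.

Total gain g = 0.055 + 0.0566 + 0.34 = 0.4516.
Amplification A = 1/(1 − 0.4516) = 1.823.
ΔT = 5 × 1.823 = 9.1 °C.

9.1 °C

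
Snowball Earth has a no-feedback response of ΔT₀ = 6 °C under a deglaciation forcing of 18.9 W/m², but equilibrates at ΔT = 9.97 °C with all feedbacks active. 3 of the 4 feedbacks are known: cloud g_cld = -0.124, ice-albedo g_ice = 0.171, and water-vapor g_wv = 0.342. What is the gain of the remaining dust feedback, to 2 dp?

0.01

Amplification A = ΔT/ΔT₀ = 9.97/6 = 1.662.
Total gain g = 1 − 1/A = 1 − 1/1.662 = 0.3983.
Known gains sum to -0.124 + 0.171 + 0.342 = 0.389.
g_dust = 0.3983 − 0.389 = 0.01.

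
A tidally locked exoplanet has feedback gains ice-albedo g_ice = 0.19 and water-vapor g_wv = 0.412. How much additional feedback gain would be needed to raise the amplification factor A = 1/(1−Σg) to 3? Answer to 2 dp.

0.06

Current total gain = 0.602.
Target gain for A = 3: g* = 1 − 1/3 = 0.6667.
Additional gain needed = 0.6667 − 0.602 = 0.06.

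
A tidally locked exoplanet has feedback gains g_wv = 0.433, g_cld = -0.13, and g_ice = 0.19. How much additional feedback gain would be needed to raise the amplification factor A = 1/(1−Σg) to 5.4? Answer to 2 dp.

Current total gain = 0.493.
Target gain for A = 5.4: g* = 1 − 1/5.4 = 0.8148.
Additional gain needed = 0.8148 − 0.493 = 0.32.

0.32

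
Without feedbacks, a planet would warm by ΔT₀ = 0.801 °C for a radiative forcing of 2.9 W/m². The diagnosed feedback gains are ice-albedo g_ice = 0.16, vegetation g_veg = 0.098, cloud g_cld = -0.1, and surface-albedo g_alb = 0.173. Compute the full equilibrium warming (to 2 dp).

1.20 °C

Total gain g = 0.16 + 0.098 − 0.1 + 0.173 = 0.331.
Amplification A = 1/(1 − 0.331) = 1.495.
ΔT = 0.801 × 1.495 = 1.20 °C.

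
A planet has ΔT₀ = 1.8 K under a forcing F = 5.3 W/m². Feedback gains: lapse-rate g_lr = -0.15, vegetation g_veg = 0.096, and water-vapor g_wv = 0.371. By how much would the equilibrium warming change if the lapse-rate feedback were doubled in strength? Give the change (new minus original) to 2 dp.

Original: g = 0.317, ΔT = 1.8/(1−0.317) = 2.6354 K.
With doubled lapse-rate: g' = 0.167, ΔT' = 1.8/(1−0.167) = 2.1609 K.
Change = 2.1609 − 2.6354 = -0.47 K.

-0.47 K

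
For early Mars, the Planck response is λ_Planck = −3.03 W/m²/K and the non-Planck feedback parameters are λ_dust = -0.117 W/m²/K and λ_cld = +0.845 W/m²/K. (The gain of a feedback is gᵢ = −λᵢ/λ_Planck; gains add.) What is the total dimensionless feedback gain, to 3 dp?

Convert to gains: g_dust = -0.117/3.03 = -0.03861; g_cld = 0.845/3.03 = 0.2789.
Total gain g = 0.24029.

0.240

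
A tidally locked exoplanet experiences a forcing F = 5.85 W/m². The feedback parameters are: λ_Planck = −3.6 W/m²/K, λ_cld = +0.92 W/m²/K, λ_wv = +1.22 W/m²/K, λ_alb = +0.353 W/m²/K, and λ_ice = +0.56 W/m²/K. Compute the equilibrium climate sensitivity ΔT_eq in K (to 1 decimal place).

10.7 K

Net feedback parameter λ = (−3.6) + (+0.92) + (+1.22) + (+0.353) + (+0.56) = -0.547 W/m²/K.
ΔT = −F/λ = −5.85/(-0.547) = 10.7 K.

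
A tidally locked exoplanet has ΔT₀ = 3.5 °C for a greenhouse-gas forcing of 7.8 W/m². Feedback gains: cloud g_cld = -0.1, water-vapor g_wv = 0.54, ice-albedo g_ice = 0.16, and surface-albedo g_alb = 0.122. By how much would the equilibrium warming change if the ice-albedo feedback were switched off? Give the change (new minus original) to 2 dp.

Original: g = 0.722, ΔT = 3.5/(1−0.722) = 12.5899 °C.
Without ice-albedo: g' = 0.562, ΔT' = 3.5/(1−0.562) = 7.9909 °C.
Change = 7.9909 − 12.5899 = -4.60 °C.

-4.60 °C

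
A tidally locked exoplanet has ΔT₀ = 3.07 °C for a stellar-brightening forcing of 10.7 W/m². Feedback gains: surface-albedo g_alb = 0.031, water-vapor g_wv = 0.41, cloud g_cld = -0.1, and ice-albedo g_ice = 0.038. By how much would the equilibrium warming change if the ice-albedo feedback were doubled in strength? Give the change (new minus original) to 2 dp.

Original: g = 0.379, ΔT = 3.07/(1−0.379) = 4.9436 °C.
With doubled ice-albedo: g' = 0.417, ΔT' = 3.07/(1−0.417) = 5.2659 °C.
Change = 5.2659 − 4.9436 = 0.32 °C.

0.32 °C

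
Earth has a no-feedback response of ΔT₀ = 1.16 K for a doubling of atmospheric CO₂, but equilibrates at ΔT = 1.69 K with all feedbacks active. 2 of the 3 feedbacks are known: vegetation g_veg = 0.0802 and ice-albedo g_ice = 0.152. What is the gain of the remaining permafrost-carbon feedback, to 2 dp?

0.08

Amplification A = ΔT/ΔT₀ = 1.69/1.16 = 1.457.
Total gain g = 1 − 1/A = 1 − 1/1.457 = 0.3137.
Known gains sum to 0.0802 + 0.152 = 0.2322.
g_pf = 0.3137 − 0.2322 = 0.08.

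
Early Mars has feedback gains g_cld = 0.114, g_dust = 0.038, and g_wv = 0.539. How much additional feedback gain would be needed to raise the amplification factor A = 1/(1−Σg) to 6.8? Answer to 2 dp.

Current total gain = 0.691.
Target gain for A = 6.8: g* = 1 − 1/6.8 = 0.8529.
Additional gain needed = 0.8529 − 0.691 = 0.16.

0.16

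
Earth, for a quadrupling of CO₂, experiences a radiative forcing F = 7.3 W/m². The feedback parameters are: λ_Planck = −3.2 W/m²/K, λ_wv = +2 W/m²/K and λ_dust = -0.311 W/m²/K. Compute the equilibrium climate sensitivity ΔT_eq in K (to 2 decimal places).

4.83 K

Net feedback parameter λ = (−3.2) + (+2) + (-0.311) = -1.511 W/m²/K.
ΔT = −F/λ = −7.3/(-1.511) = 4.83 K.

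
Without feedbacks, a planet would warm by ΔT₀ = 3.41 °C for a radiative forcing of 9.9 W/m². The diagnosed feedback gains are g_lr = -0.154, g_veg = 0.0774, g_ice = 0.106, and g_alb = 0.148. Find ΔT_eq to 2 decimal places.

4.15 °C

Total gain g = -0.154 + 0.0774 + 0.106 + 0.148 = 0.1774.
Amplification A = 1/(1 − 0.1774) = 1.216.
ΔT = 3.41 × 1.216 = 4.15 °C.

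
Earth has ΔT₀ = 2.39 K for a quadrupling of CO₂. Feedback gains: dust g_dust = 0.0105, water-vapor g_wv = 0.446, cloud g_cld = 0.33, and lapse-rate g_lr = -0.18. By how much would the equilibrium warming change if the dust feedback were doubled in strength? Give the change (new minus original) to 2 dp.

Original: g = 0.6065, ΔT = 2.39/(1−0.6065) = 6.0737 K.
With doubled dust: g' = 0.617, ΔT' = 2.39/(1−0.617) = 6.2402 K.
Change = 6.2402 − 6.0737 = 0.17 K.

0.17 K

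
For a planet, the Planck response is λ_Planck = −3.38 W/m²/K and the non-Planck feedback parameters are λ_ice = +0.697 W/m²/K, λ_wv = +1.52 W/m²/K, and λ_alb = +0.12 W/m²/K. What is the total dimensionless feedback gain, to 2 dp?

Convert to gains: g_ice = 0.697/3.38 = 0.2062; g_wv = 1.52/3.38 = 0.4497; g_alb = 0.12/3.38 = 0.0355.
Total gain g = 0.6914.

0.69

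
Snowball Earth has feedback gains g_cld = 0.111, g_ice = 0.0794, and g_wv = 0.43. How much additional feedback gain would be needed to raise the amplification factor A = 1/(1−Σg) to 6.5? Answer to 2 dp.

Current total gain = 0.6204.
Target gain for A = 6.5: g* = 1 − 1/6.5 = 0.8462.
Additional gain needed = 0.8462 − 0.6204 = 0.23.

0.23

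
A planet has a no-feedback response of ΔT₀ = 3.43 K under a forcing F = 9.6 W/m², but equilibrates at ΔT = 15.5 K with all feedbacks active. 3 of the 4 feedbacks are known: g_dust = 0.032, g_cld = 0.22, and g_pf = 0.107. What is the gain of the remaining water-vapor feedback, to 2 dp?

Amplification A = ΔT/ΔT₀ = 15.5/3.43 = 4.519.
Total gain g = 1 − 1/A = 1 − 1/4.519 = 0.7787.
Known gains sum to 0.032 + 0.22 + 0.107 = 0.359.
g_wv = 0.7787 − 0.359 = 0.42.

0.42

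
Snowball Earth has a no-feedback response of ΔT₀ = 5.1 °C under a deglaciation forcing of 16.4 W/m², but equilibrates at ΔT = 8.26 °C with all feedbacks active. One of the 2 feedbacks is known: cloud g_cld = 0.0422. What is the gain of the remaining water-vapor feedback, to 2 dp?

0.34

Amplification A = ΔT/ΔT₀ = 8.26/5.1 = 1.62.
Total gain g = 1 − 1/A = 1 − 1/1.62 = 0.3827.
The known gain is 0.0422.
g_wv = 0.3827 − 0.0422 = 0.34.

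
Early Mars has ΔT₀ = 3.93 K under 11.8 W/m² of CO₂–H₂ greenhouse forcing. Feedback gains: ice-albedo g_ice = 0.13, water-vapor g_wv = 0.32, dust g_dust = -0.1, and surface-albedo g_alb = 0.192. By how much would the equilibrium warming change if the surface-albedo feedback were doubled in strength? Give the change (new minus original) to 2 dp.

Original: g = 0.542, ΔT = 3.93/(1−0.542) = 8.5808 K.
With doubled surface-albedo: g' = 0.734, ΔT' = 3.93/(1−0.734) = 14.7744 K.
Change = 14.7744 − 8.5808 = 6.19 K.

6.19 K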